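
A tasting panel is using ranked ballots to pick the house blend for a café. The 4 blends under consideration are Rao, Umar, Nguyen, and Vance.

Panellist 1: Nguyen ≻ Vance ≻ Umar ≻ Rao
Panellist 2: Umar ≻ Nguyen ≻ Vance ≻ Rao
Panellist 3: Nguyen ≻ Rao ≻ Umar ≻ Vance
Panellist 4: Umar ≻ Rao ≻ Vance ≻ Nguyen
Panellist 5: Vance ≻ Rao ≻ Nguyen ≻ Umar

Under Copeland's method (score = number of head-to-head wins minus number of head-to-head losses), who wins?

Pairwise results:
  Rao vs Umar: Umar wins 3–2.
  Rao vs Nguyen: Nguyen wins 3–2.
  Rao vs Vance: Vance wins 3–2.
  Umar vs Nguyen: Nguyen wins 3–2.
  Umar vs Vance: Umar wins 3–2.
  Nguyen vs Vance: Nguyen wins 3–2.
Copeland scores (wins − losses):
  Rao: 0 − 3 = -3
  Umar: 2 − 1 = 1
  Nguyen: 3 − 0 = 3
  Vance: 1 − 2 = -1
Nguyen has the best Copeland score.

Nguyen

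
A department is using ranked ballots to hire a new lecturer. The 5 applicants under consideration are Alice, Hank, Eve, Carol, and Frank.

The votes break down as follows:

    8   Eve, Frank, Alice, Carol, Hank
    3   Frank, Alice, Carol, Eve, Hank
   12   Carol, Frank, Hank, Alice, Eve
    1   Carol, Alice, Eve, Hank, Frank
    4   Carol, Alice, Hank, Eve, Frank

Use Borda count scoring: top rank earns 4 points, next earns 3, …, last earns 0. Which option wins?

Borda scores:
  Alice: 8·2 + 3·3 + 12·1 + 3 + 4·3 = 52
  Hank: 8·0 + 3·0 + 12·2 + 1 + 4·2 = 33
  Eve: 8·4 + 3·1 + 12·0 + 2 + 4·1 = 41
  Carol: 8·1 + 3·2 + 12·4 + 4 + 4·4 = 82
  Frank: 8·3 + 3·4 + 12·3 + 0 + 4·0 = 72
Carol has the highest total.

Carol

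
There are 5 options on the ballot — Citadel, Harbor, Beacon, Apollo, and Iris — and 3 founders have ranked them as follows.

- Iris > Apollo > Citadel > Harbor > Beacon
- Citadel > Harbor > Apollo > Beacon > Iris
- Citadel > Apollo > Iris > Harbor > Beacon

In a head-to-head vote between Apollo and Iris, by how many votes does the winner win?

1

Ballots ranking Apollo above Iris: 2.
Ballots ranking Iris above Apollo: 1.
Apollo wins 2–1, a margin of 1.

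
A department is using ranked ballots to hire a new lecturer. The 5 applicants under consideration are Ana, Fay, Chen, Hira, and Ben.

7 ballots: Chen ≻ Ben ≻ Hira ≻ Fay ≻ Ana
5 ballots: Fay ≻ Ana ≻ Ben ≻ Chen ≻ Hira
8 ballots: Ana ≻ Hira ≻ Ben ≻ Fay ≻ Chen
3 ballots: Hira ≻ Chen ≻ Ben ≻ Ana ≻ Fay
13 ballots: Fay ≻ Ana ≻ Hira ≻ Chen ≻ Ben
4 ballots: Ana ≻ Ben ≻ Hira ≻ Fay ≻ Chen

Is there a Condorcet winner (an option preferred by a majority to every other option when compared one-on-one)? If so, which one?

None — there is no Condorcet winner

Head-to-head results (40 voters total):
Ana vs Fay: Fay wins 25–15.
Ana vs Chen: Ana wins 30–10.
Ana vs Hira: Ana wins 30–10.
Ana vs Ben: Ana wins 30–10.
Fay vs Chen: Fay wins 30–10.
Fay vs Hira: Hira wins 22–18.
Fay vs Ben: Ben wins 22–18.
Chen vs Hira: Hira wins 28–12.
Chen vs Ben: Chen wins 23–17.
Hira vs Ben: Hira wins 24–16.
No candidate beats all others: Ana beats Hira beats Fay beats Ana, a majority cycle.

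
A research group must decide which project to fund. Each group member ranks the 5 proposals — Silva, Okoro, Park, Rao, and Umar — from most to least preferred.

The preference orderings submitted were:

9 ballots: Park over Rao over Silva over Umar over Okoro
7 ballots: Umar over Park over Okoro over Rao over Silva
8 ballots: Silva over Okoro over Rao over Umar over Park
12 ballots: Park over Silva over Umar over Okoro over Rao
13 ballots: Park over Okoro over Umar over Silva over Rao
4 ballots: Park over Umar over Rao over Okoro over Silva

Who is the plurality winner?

Park

First-place vote totals:
  Silva: 8
  Okoro: 0
  Park: 38
  Rao: 0
  Umar: 7
Park has the most first-place votes.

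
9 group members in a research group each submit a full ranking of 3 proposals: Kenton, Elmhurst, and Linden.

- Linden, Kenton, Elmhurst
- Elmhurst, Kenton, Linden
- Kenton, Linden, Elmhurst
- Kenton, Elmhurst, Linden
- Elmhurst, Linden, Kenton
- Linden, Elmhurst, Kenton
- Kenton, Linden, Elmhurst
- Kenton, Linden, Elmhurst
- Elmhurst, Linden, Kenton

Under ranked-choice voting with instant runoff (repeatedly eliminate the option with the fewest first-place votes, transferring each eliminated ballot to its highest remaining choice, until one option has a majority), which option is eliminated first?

Linden

Round 1: Kenton 4, Elmhurst 3, Linden 2. Linden has the fewest and is eliminated.
Round 2: Kenton 5, Elmhurst 4. Kenton has a majority.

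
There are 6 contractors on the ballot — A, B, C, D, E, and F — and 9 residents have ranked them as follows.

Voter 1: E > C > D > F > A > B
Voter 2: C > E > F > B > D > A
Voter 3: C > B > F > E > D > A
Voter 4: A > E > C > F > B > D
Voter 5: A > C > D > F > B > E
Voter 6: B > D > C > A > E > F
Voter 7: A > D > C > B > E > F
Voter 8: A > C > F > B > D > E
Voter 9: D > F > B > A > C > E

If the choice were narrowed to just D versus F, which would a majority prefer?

Ballots ranking D above F: 5.
Ballots ranking F above D: 4.
D wins the head-to-head, 5–4.

D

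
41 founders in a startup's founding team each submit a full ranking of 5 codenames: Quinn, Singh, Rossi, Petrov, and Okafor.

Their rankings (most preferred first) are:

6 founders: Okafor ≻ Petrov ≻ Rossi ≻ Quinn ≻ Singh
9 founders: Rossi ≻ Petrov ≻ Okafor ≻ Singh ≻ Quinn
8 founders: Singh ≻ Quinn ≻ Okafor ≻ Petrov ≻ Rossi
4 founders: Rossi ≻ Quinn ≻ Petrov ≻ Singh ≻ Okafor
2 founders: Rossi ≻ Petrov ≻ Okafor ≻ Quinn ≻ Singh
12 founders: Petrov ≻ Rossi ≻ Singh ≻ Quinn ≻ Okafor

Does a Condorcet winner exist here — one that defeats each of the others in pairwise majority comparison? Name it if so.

Petrov

Head-to-head results (41 voters total):
Quinn vs Singh: Singh wins 29–12.
Quinn vs Rossi: Rossi wins 33–8.
Quinn vs Petrov: Petrov wins 29–12.
Quinn vs Okafor: Quinn wins 24–17.
Singh vs Rossi: Rossi wins 33–8.
Singh vs Petrov: Petrov wins 33–8.
Singh vs Okafor: Singh wins 24–17.
Rossi vs Petrov: Petrov wins 26–15.
Rossi vs Okafor: Rossi wins 27–14.
Petrov vs Okafor: Petrov wins 27–14.
Petrov beats each rival — Quinn (29–12), Singh (33–8), Rossi (26–15), Okafor (27–14) — so Petrov is the Condorcet winner.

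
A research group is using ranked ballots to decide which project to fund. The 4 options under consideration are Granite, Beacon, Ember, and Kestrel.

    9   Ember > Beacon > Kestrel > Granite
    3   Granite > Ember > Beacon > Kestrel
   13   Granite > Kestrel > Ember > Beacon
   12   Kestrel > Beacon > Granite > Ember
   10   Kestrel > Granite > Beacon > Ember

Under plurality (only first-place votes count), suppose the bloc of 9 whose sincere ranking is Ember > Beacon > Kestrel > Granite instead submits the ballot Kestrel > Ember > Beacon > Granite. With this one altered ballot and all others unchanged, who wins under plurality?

First-place totals with the altered ballot: Granite 16, Beacon 0, Ember 0, Kestrel 31.
The winner is unchanged: still Kestrel.

Kestrel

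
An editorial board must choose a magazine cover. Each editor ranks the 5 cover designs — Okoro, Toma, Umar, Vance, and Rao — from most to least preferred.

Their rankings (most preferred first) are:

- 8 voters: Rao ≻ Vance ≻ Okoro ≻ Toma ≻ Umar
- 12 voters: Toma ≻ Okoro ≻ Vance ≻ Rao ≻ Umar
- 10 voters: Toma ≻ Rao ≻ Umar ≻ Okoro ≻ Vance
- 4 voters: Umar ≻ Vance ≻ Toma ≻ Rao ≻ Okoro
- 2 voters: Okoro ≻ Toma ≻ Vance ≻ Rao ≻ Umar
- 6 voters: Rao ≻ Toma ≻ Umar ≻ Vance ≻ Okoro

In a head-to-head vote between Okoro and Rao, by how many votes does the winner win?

14

Ballots ranking Okoro above Rao: 12+2 = 14.
Ballots ranking Rao above Okoro: 8+10+4+6 = 28.
Rao wins 28–14, a margin of 14.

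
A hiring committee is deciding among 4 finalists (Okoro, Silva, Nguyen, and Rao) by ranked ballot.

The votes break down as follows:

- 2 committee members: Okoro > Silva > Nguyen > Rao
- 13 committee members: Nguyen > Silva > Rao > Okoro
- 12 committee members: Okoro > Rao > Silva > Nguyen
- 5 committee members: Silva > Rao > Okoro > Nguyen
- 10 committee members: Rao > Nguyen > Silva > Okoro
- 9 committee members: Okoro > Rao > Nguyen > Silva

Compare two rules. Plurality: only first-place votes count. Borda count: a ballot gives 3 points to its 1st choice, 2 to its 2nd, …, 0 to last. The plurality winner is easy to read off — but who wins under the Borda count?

Plurality first-place counts: Okoro 23, Silva 5, Nguyen 13, Rao 10 → Okoro.
Borda totals: Okoro 74, Silva 67, Nguyen 70, Rao 95 → Rao.

Rao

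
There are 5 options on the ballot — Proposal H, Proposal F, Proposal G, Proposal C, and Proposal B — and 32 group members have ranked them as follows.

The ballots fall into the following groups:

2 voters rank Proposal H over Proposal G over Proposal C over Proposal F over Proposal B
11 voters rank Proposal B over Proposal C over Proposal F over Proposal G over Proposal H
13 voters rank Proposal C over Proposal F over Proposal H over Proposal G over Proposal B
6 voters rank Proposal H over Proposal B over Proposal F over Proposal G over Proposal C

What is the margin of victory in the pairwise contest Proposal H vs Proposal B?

10

Ballots ranking Proposal H above Proposal B: 2+13+6 = 21.
Ballots ranking Proposal B above Proposal H: 11.
Proposal H wins 21–11, a margin of 10.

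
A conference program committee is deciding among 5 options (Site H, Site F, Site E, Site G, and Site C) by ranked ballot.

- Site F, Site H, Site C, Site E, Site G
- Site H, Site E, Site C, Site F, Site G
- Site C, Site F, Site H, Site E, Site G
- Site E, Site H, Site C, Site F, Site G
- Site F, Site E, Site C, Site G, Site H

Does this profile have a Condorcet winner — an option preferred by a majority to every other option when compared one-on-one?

No

Head-to-head results (5 voters total):
Site H vs Site F: Site F wins 3–2.
Site H vs Site E: Site H wins 3–2.
Site H vs Site G: Site H wins 4–1.
Site H vs Site C: Site H wins 3–2.
Site F vs Site E: Site F wins 3–2.
Site F vs Site G: Site F wins 5–0.
Site F vs Site C: Site C wins 3–2.
Site E vs Site G: Site E wins 5–0.
Site E vs Site C: Site E wins 3–2.
Site G vs Site C: Site C wins 5–0.
No candidate beats all others: Site H beats Site C beats Site F beats Site H, a majority cycle.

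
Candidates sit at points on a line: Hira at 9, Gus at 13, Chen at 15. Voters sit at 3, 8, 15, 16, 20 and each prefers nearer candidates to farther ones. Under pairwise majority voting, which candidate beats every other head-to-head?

With single-peaked preferences on a line, the Condorcet winner is the candidate closest to the median voter.
The median voter (position 15) is closest to Chen at 15.
Check: Chen vs Gus — voters closer to Chen: 3 of 5.

Chen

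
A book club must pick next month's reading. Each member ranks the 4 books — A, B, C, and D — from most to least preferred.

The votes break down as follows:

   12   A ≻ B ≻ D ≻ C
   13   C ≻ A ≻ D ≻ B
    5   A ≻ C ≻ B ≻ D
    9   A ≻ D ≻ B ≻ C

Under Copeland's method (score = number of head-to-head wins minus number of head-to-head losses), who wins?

Pairwise results:
  A vs B: A wins 39–0.
  A vs C: A wins 26–13.
  A vs D: A wins 39–0.
  B vs C: B wins 21–18.
  B vs D: D wins 22–17.
  C vs D: D wins 21–18.
Copeland scores (wins − losses):
  A: 3 − 0 = 3
  B: 1 − 2 = -1
  C: 0 − 3 = -3
  D: 2 − 1 = 1
A has the best Copeland score.

A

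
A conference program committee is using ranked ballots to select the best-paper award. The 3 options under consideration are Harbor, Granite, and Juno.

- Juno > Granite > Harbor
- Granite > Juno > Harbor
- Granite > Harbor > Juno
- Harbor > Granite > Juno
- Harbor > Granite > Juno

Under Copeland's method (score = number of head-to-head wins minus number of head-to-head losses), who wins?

Granite

Pairwise results:
  Harbor vs Granite: Granite wins 3–2.
  Harbor vs Juno: Harbor wins 3–2.
  Granite vs Juno: Granite wins 4–1.
Copeland scores (wins − losses):
  Harbor: 1 − 1 = 0
  Granite: 2 − 0 = 2
  Juno: 0 − 2 = -2
Granite has the best Copeland score.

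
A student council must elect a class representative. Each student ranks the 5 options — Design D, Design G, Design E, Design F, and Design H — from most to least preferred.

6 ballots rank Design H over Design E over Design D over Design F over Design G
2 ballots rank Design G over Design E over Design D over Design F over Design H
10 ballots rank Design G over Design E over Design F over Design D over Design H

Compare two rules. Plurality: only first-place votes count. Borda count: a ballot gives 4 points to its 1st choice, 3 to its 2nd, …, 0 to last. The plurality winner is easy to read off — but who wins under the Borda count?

Design E

Plurality first-place counts: Design D 0, Design G 12, Design E 0, Design F 0, Design H 6 → Design G.
Borda totals: Design D 26, Design G 48, Design E 54, Design F 28, Design H 24 → Design E.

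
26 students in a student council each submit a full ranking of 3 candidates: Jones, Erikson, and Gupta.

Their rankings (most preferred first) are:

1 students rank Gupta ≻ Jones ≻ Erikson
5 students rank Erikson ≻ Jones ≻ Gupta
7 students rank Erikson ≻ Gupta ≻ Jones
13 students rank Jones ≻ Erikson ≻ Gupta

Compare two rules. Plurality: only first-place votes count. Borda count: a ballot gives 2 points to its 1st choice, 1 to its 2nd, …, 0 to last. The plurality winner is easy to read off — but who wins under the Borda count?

Plurality first-place counts: Jones 13, Erikson 12, Gupta 1 → Jones.
Borda totals: Jones 32, Erikson 37, Gupta 9 → Erikson.

Erikson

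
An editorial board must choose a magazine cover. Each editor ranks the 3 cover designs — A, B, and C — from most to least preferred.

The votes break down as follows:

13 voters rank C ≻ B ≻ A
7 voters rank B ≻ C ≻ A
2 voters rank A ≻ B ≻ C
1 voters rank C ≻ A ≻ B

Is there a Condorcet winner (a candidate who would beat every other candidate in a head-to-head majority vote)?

Head-to-head results (23 voters total):
A vs B: B wins 20–3.
A vs C: C wins 21–2.
B vs C: C wins 14–9.
C beats each rival — A (21–2), B (14–9) — so C is the Condorcet winner.

Yes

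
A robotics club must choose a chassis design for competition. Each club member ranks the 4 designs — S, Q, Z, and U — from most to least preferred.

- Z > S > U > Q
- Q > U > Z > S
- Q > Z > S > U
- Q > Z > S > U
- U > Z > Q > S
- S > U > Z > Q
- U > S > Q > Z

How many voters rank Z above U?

3

Ballots ranking Z above U: 3.
Ballots ranking U above Z: 4.
So 3 of 7 voters prefer Z to U.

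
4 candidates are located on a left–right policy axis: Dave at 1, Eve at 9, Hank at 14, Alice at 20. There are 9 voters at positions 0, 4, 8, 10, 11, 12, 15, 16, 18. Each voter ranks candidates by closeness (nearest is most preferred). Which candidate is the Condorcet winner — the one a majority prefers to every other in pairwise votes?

With single-peaked preferences on a line, the Condorcet winner is the candidate closest to the median voter.
The median voter (position 11) is closest to Eve at 9.
Check: Eve vs Alice — voters closer to Eve: 6 of 9.

Eve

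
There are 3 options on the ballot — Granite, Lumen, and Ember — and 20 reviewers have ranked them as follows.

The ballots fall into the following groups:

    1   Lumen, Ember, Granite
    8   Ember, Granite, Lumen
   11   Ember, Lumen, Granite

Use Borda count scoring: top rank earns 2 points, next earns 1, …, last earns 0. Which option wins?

Borda scores:
  Granite: 0 + 8·1 + 11·0 = 8
  Lumen: 2 + 8·0 + 11·1 = 13
  Ember: 1 + 8·2 + 11·2 = 39
Ember has the highest total.

Ember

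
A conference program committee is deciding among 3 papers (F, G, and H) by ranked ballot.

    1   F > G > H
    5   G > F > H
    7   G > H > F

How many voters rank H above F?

7

Ballots ranking H above F: 7.
Ballots ranking F above H: 1+5 = 6.
So 7 of 13 voters prefer H to F.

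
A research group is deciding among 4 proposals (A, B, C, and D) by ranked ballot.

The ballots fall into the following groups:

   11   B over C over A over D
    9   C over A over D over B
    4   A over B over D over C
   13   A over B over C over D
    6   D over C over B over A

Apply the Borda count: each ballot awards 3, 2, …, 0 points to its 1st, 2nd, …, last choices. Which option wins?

A

Borda scores:
  A: 11·1 + 9·2 + 4·3 + 13·3 + 6·0 = 80
  B: 11·3 + 9·0 + 4·2 + 13·2 + 6·1 = 73
  C: 11·2 + 9·3 + 4·0 + 13·1 + 6·2 = 74
  D: 11·0 + 9·1 + 4·1 + 13·0 + 6·3 = 31
A has the highest total.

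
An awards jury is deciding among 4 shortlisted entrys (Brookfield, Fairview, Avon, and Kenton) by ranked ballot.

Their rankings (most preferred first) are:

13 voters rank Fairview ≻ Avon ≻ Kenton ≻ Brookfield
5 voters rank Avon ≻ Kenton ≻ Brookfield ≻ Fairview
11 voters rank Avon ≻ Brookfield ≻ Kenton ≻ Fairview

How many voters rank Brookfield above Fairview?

16

Ballots ranking Brookfield above Fairview: 5+11 = 16.
Ballots ranking Fairview above Brookfield: 13.
So 16 of 29 voters prefer Brookfield to Fairview.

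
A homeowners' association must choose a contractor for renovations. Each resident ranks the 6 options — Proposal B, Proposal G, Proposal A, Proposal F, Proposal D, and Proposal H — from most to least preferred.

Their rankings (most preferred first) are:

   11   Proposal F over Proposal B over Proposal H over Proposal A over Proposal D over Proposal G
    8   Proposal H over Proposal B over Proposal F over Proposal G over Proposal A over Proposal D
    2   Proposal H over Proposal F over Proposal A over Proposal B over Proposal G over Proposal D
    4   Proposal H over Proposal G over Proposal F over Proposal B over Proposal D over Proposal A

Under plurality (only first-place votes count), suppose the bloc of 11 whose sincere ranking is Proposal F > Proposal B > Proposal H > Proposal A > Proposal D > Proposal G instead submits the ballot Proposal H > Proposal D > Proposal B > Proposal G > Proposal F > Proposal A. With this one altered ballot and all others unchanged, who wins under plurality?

First-place totals with the altered ballot: Proposal B 0, Proposal G 0, Proposal A 0, Proposal F 0, Proposal D 0, Proposal H 25.
The winner is unchanged: still Proposal H.

Proposal H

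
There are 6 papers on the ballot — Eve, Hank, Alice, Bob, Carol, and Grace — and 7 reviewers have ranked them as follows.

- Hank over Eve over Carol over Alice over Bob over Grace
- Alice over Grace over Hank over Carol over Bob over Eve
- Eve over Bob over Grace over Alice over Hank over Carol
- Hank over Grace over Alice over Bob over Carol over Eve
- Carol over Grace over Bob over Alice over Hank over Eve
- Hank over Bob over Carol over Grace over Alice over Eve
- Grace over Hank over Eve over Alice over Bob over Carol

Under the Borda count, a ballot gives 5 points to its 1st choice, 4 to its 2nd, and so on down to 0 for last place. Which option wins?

Borda scores:
  Eve: 4 + 0 + 5 + 0 + 0 + 0 + 3 = 12
  Hank: 5 + 3 + 1 + 5 + 1 + 5 + 4 = 24
  Alice: 2 + 5 + 2 + 3 + 2 + 1 + 2 = 17
  Bob: 1 + 1 + 4 + 2 + 3 + 4 + 1 = 16
  Carol: 3 + 2 + 0 + 1 + 5 + 3 + 0 = 14
  Grace: 0 + 4 + 3 + 4 + 4 + 2 + 5 = 22
Hank has the highest total.

Hank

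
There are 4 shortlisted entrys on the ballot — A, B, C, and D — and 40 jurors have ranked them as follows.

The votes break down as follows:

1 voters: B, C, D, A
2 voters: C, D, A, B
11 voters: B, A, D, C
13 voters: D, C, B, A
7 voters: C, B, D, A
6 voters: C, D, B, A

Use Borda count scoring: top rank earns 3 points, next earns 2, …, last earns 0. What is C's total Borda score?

Borda scores:
  A: 0 + 2·1 + 11·2 + 13·0 + 7·0 + 6·0 = 24
  B: 3 + 2·0 + 11·3 + 13·1 + 7·2 + 6·1 = 69
  C: 2 + 2·3 + 11·0 + 13·2 + 7·3 + 6·3 = 73
  D: 1 + 2·2 + 11·1 + 13·3 + 7·1 + 6·2 = 74

73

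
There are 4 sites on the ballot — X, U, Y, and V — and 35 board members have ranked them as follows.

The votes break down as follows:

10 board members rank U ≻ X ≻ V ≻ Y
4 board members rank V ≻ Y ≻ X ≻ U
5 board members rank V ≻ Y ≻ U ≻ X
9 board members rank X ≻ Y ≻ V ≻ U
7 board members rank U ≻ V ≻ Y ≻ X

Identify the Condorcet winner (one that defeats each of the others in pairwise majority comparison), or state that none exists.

There is no Condorcet winner

Head-to-head results (35 voters total):
X vs U: U wins 22–13.
X vs Y: X wins 19–16.
X vs V: X wins 19–16.
U vs Y: Y wins 18–17.
U vs V: V wins 18–17.
Y vs V: V wins 26–9.
No candidate beats all others: X beats Y beats U beats X, a majority cycle.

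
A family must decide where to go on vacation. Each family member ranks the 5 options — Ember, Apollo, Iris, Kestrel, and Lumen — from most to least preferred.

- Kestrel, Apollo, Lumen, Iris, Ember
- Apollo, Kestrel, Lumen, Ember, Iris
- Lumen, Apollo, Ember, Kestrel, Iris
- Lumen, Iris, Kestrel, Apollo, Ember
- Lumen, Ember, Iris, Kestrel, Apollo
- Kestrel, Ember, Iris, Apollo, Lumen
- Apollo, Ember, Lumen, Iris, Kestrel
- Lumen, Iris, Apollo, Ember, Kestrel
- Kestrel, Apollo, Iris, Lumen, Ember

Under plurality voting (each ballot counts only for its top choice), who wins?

First-place vote totals:
  Ember: 0
  Apollo: 2
  Iris: 0
  Kestrel: 3
  Lumen: 4
Lumen has the most first-place votes.

Lumen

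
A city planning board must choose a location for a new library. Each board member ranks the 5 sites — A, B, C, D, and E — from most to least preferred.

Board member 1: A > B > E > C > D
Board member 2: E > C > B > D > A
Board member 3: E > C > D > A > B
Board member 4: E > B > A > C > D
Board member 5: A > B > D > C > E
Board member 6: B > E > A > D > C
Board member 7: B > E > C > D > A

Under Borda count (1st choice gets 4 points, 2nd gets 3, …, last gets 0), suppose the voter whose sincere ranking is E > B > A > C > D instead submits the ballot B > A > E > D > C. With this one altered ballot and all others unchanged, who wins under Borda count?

B

Borda totals with the altered ballot: A 14, B 20, C 10, D 8, E 18.
The switch changes the winner from E to B.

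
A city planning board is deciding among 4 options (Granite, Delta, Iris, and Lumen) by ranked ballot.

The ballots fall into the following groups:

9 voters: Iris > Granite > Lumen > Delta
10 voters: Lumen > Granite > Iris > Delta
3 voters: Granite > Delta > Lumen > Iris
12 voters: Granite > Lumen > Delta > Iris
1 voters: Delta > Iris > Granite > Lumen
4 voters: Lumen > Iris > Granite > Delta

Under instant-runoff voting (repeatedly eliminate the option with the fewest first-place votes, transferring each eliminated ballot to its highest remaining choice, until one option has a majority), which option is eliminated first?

Delta

Round 1: Granite 15, Lumen 14, Iris 9, Delta 1. Delta has the fewest and is eliminated.
Round 2: Granite 15, Lumen 14, Iris 10. Iris has the fewest and is eliminated.
Round 3: Granite 25, Lumen 14. Granite has a majority.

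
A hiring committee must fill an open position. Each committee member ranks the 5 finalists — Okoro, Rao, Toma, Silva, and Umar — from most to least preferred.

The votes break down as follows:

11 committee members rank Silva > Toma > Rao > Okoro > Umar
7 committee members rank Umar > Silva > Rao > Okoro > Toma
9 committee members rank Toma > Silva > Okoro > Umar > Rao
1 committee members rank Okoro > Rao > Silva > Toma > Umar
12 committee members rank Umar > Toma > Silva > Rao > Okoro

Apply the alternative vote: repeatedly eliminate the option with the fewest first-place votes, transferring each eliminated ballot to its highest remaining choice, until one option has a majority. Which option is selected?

Silva

Round 1: Umar 19, Silva 11, Toma 9, Okoro 1, Rao 0. Rao has the fewest and is eliminated.
Round 2: Umar 19, Silva 11, Toma 9, Okoro 1. Okoro has the fewest and is eliminated.
Round 3: Umar 19, Silva 12, Toma 9. Toma has the fewest and is eliminated.
Round 4: Silva 21, Umar 19. Silva has a majority.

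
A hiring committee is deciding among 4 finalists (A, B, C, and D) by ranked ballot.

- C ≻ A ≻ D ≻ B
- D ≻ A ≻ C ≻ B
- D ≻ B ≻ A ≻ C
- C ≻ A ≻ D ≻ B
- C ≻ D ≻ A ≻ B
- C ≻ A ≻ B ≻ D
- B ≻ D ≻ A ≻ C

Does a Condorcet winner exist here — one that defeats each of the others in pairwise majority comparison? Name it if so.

Head-to-head results (7 voters total):
A vs B: A wins 5–2.
A vs C: C wins 4–3.
A vs D: D wins 4–3.
B vs C: C wins 5–2.
B vs D: D wins 5–2.
C vs D: C wins 4–3.
C beats each rival — A (4–3), B (5–2), D (4–3) — so C is the Condorcet winner.

C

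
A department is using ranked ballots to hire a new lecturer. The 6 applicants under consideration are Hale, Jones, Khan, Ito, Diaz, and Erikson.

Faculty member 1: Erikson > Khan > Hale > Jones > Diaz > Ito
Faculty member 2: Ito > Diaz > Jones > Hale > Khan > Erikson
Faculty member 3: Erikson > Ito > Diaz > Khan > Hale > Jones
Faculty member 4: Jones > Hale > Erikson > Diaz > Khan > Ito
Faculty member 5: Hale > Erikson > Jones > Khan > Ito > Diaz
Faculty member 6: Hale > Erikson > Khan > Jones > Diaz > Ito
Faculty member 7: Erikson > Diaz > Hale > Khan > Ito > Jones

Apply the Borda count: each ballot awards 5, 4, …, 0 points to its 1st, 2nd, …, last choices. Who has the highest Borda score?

Erikson

Borda scores:
  Hale: 3 + 2 + 1 + 4 + 5 + 5 + 3 = 23
  Jones: 2 + 3 + 0 + 5 + 3 + 2 + 0 = 15
  Khan: 4 + 1 + 2 + 1 + 2 + 3 + 2 = 15
  Ito: 0 + 5 + 4 + 0 + 1 + 0 + 1 = 11
  Diaz: 1 + 4 + 3 + 2 + 0 + 1 + 4 = 15
  Erikson: 5 + 0 + 5 + 3 + 4 + 4 + 5 = 26
Erikson has the highest total.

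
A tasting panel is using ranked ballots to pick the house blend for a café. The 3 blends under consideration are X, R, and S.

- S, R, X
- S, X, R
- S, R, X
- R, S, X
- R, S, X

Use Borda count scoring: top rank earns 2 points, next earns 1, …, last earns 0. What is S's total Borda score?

8

Borda scores:
  X: 0 + 1 + 0 + 0 + 0 = 1
  R: 1 + 0 + 1 + 2 + 2 = 6
  S: 2 + 2 + 2 + 1 + 1 = 8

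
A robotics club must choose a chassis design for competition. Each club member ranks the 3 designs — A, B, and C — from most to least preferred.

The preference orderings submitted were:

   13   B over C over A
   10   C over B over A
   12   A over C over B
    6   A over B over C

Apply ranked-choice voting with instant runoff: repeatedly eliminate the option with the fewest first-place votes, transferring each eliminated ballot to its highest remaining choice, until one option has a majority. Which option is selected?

B

Round 1: A 18, B 13, C 10. C has the fewest and is eliminated.
Round 2: B 23, A 18. B has a majority.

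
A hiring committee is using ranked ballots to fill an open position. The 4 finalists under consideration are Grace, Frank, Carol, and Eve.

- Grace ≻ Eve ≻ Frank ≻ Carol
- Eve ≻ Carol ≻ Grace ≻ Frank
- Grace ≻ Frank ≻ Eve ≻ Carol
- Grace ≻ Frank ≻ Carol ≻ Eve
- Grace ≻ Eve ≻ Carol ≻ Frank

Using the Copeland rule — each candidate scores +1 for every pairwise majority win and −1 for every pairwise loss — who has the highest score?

Grace

Pairwise results:
  Grace vs Frank: Grace wins 5–0.
  Grace vs Carol: Grace wins 4–1.
  Grace vs Eve: Grace wins 4–1.
  Frank vs Carol: Frank wins 3–2.
  Frank vs Eve: Eve wins 3–2.
  Carol vs Eve: Eve wins 4–1.
Copeland scores (wins − losses):
  Grace: 3 − 0 = 3
  Frank: 1 − 2 = -1
  Carol: 0 − 3 = -3
  Eve: 2 − 1 = 1
Grace has the best Copeland score.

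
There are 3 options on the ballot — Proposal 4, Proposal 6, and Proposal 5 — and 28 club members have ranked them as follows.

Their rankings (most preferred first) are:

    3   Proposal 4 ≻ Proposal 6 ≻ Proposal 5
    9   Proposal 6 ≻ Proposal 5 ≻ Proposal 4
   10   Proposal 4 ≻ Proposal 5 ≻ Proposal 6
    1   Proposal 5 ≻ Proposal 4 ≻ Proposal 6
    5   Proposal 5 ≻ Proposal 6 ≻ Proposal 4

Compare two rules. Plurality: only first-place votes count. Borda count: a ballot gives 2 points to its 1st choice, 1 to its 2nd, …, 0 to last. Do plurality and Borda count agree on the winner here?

No

Plurality first-place counts: Proposal 4 13, Proposal 6 9, Proposal 5 6 → Proposal 4.
Borda totals: Proposal 4 27, Proposal 6 26, Proposal 5 31 → Proposal 5.
The two rules disagree: plurality picks Proposal 4, Borda picks Proposal 5.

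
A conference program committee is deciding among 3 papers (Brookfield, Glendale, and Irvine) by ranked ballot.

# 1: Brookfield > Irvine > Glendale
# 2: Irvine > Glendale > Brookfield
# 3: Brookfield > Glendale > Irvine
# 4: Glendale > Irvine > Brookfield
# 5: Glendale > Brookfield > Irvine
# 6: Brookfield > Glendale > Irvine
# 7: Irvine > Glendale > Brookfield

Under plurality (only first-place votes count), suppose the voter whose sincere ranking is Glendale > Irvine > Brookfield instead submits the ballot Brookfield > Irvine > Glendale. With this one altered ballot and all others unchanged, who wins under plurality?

Brookfield

First-place totals with the altered ballot: Brookfield 4, Glendale 1, Irvine 2.
The winner is unchanged: still Brookfield.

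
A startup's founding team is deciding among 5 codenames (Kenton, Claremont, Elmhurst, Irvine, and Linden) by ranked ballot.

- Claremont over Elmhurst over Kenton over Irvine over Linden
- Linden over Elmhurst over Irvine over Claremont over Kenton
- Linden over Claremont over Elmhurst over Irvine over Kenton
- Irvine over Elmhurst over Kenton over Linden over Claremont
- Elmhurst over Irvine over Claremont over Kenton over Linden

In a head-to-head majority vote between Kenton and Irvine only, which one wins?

Ballots ranking Kenton above Irvine: 1.
Ballots ranking Irvine above Kenton: 4.
Irvine wins the head-to-head, 4–1.

Irvine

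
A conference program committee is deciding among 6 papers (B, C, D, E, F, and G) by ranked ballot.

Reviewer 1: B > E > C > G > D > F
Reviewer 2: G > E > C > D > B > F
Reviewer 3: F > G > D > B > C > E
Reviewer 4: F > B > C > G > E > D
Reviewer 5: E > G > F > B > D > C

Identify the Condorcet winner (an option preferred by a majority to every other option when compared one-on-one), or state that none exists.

G

Head-to-head results (5 voters total):
B vs C: B wins 4–1.
B vs D: B wins 3–2.
B vs E: B wins 3–2.
B vs F: F wins 3–2.
B vs G: G wins 3–2.
C vs D: C wins 3–2.
C vs E: E wins 3–2.
C vs F: F wins 3–2.
C vs G: G wins 3–2.
D vs E: E wins 4–1.
D vs F: F wins 3–2.
D vs G: G wins 5–0.
E vs F: E wins 3–2.
E vs G: G wins 3–2.
F vs G: G wins 3–2.
G beats each rival — B (3–2), C (3–2), D (5–0), E (3–2), F (3–2) — so G is the Condorcet winner.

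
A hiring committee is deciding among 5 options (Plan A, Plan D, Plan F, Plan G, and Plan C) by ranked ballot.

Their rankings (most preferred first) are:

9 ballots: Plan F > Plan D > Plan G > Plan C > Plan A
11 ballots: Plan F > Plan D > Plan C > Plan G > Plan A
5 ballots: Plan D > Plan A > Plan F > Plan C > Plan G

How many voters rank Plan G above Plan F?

0

Ballots ranking Plan G above Plan F: 0.
Ballots ranking Plan F above Plan G: 9+11+5 = 25.
So 0 of 25 voters prefer Plan G to Plan F.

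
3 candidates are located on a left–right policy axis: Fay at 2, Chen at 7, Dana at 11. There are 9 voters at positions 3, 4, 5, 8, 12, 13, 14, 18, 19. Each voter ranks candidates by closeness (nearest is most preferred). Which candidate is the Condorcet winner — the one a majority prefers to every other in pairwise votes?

With single-peaked preferences on a line, the Condorcet winner is the candidate closest to the median voter.
The median voter (position 12) is closest to Dana at 11.
Check: Dana vs Chen — voters closer to Dana: 5 of 9.

Dana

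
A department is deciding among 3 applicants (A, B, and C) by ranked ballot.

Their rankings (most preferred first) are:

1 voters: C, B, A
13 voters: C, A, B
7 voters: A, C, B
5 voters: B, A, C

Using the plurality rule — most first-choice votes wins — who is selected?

C

First-place vote totals:
  A: 7
  B: 5
  C: 14
C has the most first-place votes.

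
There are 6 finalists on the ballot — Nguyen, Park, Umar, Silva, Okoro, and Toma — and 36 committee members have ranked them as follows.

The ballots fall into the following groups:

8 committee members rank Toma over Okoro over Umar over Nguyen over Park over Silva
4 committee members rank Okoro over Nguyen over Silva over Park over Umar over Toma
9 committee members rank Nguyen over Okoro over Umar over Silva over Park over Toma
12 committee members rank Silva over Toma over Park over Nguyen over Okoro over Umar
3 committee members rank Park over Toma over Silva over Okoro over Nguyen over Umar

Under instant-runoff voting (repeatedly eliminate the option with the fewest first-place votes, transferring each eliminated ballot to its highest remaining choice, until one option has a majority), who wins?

Nguyen

Round 1: Silva 12, Nguyen 9, Toma 8, Okoro 4, Park 3, Umar 0. Umar has the fewest and is eliminated.
Round 2: Silva 12, Nguyen 9, Toma 8, Okoro 4, Park 3. Park has the fewest and is eliminated.
Round 3: Silva 12, Toma 11, Nguyen 9, Okoro 4. Okoro has the fewest and is eliminated.
Round 4: Nguyen 13, Silva 12, Toma 11. Toma has the fewest and is eliminated.
Round 5: Nguyen 21, Silva 15. Nguyen has a majority.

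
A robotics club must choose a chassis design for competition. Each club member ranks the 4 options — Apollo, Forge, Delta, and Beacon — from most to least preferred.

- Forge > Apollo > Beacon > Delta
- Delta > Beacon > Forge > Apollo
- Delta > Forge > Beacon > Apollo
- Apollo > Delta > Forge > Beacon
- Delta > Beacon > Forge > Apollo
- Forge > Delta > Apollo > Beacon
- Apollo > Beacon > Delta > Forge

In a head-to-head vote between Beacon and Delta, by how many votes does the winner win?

3

Ballots ranking Beacon above Delta: 2.
Ballots ranking Delta above Beacon: 5.
Delta wins 5–2, a margin of 3.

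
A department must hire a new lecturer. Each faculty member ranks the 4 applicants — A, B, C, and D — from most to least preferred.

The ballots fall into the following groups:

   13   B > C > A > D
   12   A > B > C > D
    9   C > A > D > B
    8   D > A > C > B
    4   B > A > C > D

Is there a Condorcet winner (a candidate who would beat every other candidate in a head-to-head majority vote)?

Yes

Head-to-head results (46 voters total):
A vs B: A wins 29–17.
A vs C: A wins 24–22.
A vs D: A wins 38–8.
B vs C: B wins 29–17.
B vs D: B wins 29–17.
C vs D: C wins 38–8.
A beats each rival — B (29–17), C (24–22), D (38–8) — so A is the Condorcet winner.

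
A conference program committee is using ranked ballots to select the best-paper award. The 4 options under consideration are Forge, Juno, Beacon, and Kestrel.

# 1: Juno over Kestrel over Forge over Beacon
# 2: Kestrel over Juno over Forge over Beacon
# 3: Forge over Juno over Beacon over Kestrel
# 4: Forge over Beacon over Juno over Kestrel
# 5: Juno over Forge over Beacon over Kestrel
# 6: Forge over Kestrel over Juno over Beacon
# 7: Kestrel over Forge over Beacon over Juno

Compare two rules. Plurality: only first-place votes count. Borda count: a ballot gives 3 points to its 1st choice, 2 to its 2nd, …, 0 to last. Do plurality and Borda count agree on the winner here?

Yes

Plurality first-place counts: Forge 3, Juno 2, Beacon 0, Kestrel 2 → Forge.
Borda totals: Forge 15, Juno 12, Beacon 5, Kestrel 10 → Forge.
The two rules agree on Forge.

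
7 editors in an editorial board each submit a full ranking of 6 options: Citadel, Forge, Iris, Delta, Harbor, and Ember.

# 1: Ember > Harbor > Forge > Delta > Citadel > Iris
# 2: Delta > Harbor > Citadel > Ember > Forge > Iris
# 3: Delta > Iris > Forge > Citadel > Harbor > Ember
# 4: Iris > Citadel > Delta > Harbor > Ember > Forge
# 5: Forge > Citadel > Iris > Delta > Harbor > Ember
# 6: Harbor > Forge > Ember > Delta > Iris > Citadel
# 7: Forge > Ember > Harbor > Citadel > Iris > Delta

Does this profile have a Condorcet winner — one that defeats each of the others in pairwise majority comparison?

Head-to-head results (7 voters total):
Citadel vs Forge: Forge wins 5–2.
Citadel vs Iris: Citadel wins 4–3.
Citadel vs Delta: Delta wins 4–3.
Citadel vs Harbor: Harbor wins 4–3.
Citadel vs Ember: Citadel wins 4–3.
Forge vs Iris: Forge wins 5–2.
Forge vs Delta: Forge wins 4–3.
Forge vs Harbor: Harbor wins 4–3.
Forge vs Ember: Forge wins 4–3.
Iris vs Delta: Delta wins 4–3.
Iris vs Harbor: Harbor wins 4–3.
Iris vs Ember: Ember wins 4–3.
Delta vs Harbor: Delta wins 4–3.
Delta vs Ember: Delta wins 4–3.
Harbor vs Ember: Harbor wins 5–2.
No candidate beats all others: Forge beats Delta beats Harbor beats Forge, a majority cycle.

No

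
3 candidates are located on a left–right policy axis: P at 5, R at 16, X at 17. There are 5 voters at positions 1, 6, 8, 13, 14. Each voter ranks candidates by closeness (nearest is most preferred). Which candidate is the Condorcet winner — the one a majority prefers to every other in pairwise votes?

With single-peaked preferences on a line, the Condorcet winner is the candidate closest to the median voter.
The median voter (position 8) is closest to P at 5.
Check: P vs X — voters closer to P: 3 of 5.

P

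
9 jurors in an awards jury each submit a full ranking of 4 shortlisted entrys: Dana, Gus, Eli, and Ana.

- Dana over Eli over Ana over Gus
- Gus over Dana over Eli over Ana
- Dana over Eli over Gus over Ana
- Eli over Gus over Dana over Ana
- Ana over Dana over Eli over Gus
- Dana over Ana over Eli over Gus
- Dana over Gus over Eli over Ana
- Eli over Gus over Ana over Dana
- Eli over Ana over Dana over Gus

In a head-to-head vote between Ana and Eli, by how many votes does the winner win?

Ballots ranking Ana above Eli: 2.
Ballots ranking Eli above Ana: 7.
Eli wins 7–2, a margin of 5.

5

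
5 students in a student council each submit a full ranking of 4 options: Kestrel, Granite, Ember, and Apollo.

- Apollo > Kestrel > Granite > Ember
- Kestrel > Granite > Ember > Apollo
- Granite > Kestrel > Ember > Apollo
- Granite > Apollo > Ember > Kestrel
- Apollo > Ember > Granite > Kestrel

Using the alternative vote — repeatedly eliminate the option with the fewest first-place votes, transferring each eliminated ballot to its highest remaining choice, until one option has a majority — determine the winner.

Granite

Round 1: Granite 2, Apollo 2, Kestrel 1, Ember 0. Ember has the fewest and is eliminated.
Round 2: Granite 2, Apollo 2, Kestrel 1. Kestrel has the fewest and is eliminated.
Round 3: Granite 3, Apollo 2. Granite has a majority.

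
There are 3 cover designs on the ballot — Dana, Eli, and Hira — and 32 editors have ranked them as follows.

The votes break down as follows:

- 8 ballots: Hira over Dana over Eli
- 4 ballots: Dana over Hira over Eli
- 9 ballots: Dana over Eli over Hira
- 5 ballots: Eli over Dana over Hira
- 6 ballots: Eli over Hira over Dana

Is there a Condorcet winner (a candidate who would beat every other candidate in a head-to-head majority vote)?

Head-to-head results (32 voters total):
Dana vs Eli: Dana wins 21–11.
Dana vs Hira: Dana wins 18–14.
Eli vs Hira: Eli wins 20–12.
Dana beats each rival — Eli (21–11), Hira (18–14) — so Dana is the Condorcet winner.

Yes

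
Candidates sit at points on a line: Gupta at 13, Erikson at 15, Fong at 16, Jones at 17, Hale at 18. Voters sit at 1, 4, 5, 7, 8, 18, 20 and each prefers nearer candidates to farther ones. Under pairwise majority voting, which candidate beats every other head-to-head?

Gupta

With single-peaked preferences on a line, the Condorcet winner is the candidate closest to the median voter.
The median voter (position 7) is closest to Gupta at 13.
Check: Gupta vs Hale — voters closer to Gupta: 5 of 7.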